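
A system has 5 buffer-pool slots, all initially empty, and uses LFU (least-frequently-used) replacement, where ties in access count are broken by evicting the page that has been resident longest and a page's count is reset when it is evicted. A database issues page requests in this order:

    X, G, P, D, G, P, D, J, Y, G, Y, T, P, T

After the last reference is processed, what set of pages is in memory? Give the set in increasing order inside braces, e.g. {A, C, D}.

{D, G, P, T, Y}

X -> fault, frames (X)
G -> fault, frames (X G)
P -> fault, frames (X G P)
D -> fault, frames (X G P D)
G -> hit
P -> hit
D -> hit
J -> fault, frames (X G P D J)
Y -> fault, evict X, frames (G P D J Y)
G -> hit
Y -> hit
T -> fault, evict J, frames (G P D Y T)
P -> hit
T -> hit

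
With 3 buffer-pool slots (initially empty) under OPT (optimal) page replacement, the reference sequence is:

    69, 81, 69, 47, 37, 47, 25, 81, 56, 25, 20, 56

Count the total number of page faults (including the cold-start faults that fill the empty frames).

69 → fault, frames (69)
81 → fault, frames (69 81)
69 → hit
47 → fault, frames (69 81 47)
37 → fault, evict 69, frames (81 47 37)
47 → hit
25 → fault, evict 37, frames (81 47 25)
81 → hit
56 → fault, evict 47, frames (81 25 56)
25 → hit
20 → fault, evict 25, frames (81 56 20)
56 → hit
Page faults: 7.

7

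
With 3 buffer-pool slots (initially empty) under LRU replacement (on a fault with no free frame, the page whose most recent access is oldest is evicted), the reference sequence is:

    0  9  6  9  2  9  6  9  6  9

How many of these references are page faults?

0: fault, frames [0]
9: fault, frames [0, 9]
6: fault, frames [0, 9, 6]
9: hit
2: fault, evict 0, frames [6, 9, 2]
9: hit
6: hit
9: hit
6: hit
9: hit
Page faults: 4.

4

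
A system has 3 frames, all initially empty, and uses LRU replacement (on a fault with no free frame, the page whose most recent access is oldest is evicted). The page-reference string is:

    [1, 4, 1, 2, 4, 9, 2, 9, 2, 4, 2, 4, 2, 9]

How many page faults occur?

4

1 → fault, frames (1)
4 → fault, frames (1 4)
1 → hit
2 → fault, frames (4 1 2)
4 → hit
9 → fault, evict 1, frames (2 4 9)
2 → hit
9 → hit
2 → hit
4 → hit
2 → hit
4 → hit
2 → hit
9 → hit
Page faults: 4.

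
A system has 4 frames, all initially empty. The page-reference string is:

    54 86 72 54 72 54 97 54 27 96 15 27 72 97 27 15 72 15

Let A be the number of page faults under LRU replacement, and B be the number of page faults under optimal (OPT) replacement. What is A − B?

Under LRU: F F F . . . F . F F F . F F . . . . → 9 faults.
Under OPT: F F F . . . F . F F F . . . . . . . → 7 faults.
A − B = 9 − 7 = 2.

2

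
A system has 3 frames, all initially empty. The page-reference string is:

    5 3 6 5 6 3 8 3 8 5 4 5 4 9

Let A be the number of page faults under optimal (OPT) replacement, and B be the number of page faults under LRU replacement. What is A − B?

Under OPT: F F F . . . F . . . F . . F → 6 faults.
Under LRU: F F F . . . F . . F F . . F → 7 faults.
A − B = 6 − 7 = -1.

-1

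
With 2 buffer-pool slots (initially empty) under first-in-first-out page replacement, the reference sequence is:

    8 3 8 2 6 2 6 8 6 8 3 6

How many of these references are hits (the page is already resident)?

8 -> miss, frames (8)
3 -> miss, frames (8 3)
8 -> hit
2 -> miss, evict 8, frames (3 2)
6 -> miss, evict 3, frames (2 6)
2 -> hit
6 -> hit
8 -> miss, evict 2, frames (6 8)
6 -> hit
8 -> hit
3 -> miss, evict 6, frames (8 3)
6 -> miss, evict 8, frames (3 6)
Hits: 5.

5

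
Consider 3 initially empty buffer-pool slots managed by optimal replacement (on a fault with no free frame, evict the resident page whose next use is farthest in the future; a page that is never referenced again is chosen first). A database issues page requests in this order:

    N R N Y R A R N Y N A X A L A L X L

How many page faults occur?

N: fault, frames {N}
R: fault, frames {N,R}
N: hit
Y: fault, frames {N,R,Y}
R: hit
A: fault, evict Y, frames {N,R,A}
R: hit
N: hit
Y: fault, evict R, frames {N,A,Y}
N: hit
A: hit
X: fault, evict Y, frames {N,A,X}
A: hit
L: fault, evict N, frames {A,X,L}
A: hit
L: hit
X: hit
L: hit
Page faults: 7.

7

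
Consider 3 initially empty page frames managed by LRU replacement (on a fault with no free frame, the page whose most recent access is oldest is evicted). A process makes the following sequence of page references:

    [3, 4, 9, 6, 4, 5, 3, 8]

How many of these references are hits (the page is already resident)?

3 → fault, frames (3)
4 → fault, frames (3 4)
9 → fault, frames (3 4 9)
6 → fault, evict 3, frames (4 9 6)
4 → hit
5 → fault, evict 9, frames (6 4 5)
3 → fault, evict 6, frames (4 5 3)
8 → fault, evict 4, frames (5 3 8)
Hits: 1.

1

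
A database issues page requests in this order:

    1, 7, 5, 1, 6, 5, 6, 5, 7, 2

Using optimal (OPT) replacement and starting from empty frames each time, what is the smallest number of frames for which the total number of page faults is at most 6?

f=1: 10 faults
f=2: 6 faults
f=3: 5 faults
f=4: 5 faults
f=5: 5 faults
Smallest f with faults ≤ 6 is 2.

2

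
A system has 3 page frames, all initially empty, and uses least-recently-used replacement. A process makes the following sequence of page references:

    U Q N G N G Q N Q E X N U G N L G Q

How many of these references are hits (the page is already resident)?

U: miss, frames {U}
Q: miss, frames {U,Q}
N: miss, frames {U,Q,N}
G: miss, evict U, frames {Q,N,G}
N: hit
G: hit
Q: hit
N: hit
Q: hit
E: miss, evict G, frames {N,Q,E}
X: miss, evict N, frames {Q,E,X}
N: miss, evict Q, frames {E,X,N}
U: miss, evict E, frames {X,N,U}
G: miss, evict X, frames {N,U,G}
N: hit
L: miss, evict U, frames {G,N,L}
G: hit
Q: miss, evict N, frames {L,G,Q}
Hits: 7.

7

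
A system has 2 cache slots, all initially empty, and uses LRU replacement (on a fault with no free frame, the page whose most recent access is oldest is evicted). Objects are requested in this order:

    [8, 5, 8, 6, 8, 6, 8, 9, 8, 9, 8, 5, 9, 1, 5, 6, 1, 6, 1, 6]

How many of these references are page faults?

8 → miss, frames {8}
5 → miss, frames {8,5}
8 → hit
6 → miss, evict 5, frames {8,6}
8 → hit
6 → hit
8 → hit
9 → miss, evict 6, frames {8,9}
8 → hit
9 → hit
8 → hit
5 → miss, evict 9, frames {8,5}
9 → miss, evict 8, frames {5,9}
1 → miss, evict 5, frames {9,1}
5 → miss, evict 9, frames {1,5}
6 → miss, evict 1, frames {5,6}
1 → miss, evict 5, frames {6,1}
6 → hit
1 → hit
6 → hit
Page faults: 10.

10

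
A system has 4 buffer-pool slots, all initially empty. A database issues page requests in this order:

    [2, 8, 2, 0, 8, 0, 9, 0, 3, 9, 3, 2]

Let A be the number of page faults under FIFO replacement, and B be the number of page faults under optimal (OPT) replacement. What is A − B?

Under FIFO: F F . F . . F . F . . F → 6 faults.
Under OPT: F F . F . . F . F . . . → 5 faults.
A − B = 6 − 5 = 1.

1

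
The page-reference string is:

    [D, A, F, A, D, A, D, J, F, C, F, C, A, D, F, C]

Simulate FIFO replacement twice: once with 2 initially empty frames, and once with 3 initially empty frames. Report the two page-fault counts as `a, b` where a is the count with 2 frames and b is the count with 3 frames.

12, 9

2 frames: F F F . F F . F F F . . F F F F → 12 faults.
3 frames: F F F . . . . F . F . . F F F F → 9 faults.
9 < 12: adding a frame reduced faults, as is typical.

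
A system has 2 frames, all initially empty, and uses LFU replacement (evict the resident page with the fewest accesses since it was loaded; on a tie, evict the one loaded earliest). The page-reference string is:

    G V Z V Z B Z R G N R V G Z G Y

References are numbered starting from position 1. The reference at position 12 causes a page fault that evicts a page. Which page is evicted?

R

pos 1: G -> fault, frames [G]
pos 2: V -> fault, frames [G, V]
pos 3: Z -> fault, evict G, frames [V, Z]
pos 4: V -> hit
pos 5: Z -> hit
pos 6: B -> fault, evict V, frames [Z, B]
pos 7: Z -> hit
pos 8: R -> fault, evict B, frames [Z, R]
pos 9: G -> fault, evict R, frames [Z, G]
pos 10: N -> fault, evict G, frames [Z, N]
pos 11: R -> fault, evict N, frames [Z, R]
pos 12: V -> fault, evict R, frames [Z, V]
At position 12, page R is evicted.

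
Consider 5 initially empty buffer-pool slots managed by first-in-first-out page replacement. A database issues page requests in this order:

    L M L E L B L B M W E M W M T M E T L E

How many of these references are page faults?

7

L -> fault, frames (L)
M -> fault, frames (L M)
L -> hit
E -> fault, frames (L M E)
L -> hit
B -> fault, frames (L M E B)
L -> hit
B -> hit
M -> hit
W -> fault, frames (L M E B W)
E -> hit
M -> hit
W -> hit
M -> hit
T -> fault, evict L, frames (M E B W T)
M -> hit
E -> hit
T -> hit
L -> fault, evict M, frames (E B W T L)
E -> hit
Page faults: 7.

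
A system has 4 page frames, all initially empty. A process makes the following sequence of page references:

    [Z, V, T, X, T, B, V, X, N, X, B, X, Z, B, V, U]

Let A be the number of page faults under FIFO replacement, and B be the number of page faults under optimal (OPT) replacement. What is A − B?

Under FIFO: F F F F . F . . F . . . F . F F → 9 faults.
Under OPT: F F F F . F . . F . . . . . F F → 8 faults.
A − B = 9 − 8 = 1.

1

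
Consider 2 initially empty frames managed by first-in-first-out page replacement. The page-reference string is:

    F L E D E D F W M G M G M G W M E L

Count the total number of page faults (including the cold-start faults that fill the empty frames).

F → fault, frames {F}
L → fault, frames {F,L}
E → fault, evict F, frames {L,E}
D → fault, evict L, frames {E,D}
E → hit
D → hit
F → fault, evict E, frames {D,F}
W → fault, evict D, frames {F,W}
M → fault, evict F, frames {W,M}
G → fault, evict W, frames {M,G}
M → hit
G → hit
M → hit
G → hit
W → fault, evict M, frames {G,W}
M → fault, evict G, frames {W,M}
E → fault, evict W, frames {M,E}
L → fault, evict M, frames {E,L}
Page faults: 12.

12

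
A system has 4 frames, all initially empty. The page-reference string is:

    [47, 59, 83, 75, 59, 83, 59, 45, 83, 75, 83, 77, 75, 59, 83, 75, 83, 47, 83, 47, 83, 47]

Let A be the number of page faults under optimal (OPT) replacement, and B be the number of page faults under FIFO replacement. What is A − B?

Under OPT: F F F F . . . F . . . F . . . . . F . . . . → 7 faults.
Under FIFO: F F F F . . . F . . . F . F F F . F . . . . → 10 faults.
A − B = 7 − 10 = -3.

-3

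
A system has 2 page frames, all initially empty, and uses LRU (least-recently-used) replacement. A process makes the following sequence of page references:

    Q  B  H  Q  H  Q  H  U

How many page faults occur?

Q: miss, frames [Q]
B: miss, frames [Q, B]
H: miss, evict Q, frames [B, H]
Q: miss, evict B, frames [H, Q]
H: hit
Q: hit
H: hit
U: miss, evict Q, frames [H, U]
Page faults: 5.

5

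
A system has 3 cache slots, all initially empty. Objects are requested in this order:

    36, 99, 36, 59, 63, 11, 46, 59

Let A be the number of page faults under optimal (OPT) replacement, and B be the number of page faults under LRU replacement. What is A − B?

Under OPT: F F . F F F F . → 6 faults.
Under LRU: F F . F F F F F → 7 faults.
A − B = 6 − 7 = -1.

-1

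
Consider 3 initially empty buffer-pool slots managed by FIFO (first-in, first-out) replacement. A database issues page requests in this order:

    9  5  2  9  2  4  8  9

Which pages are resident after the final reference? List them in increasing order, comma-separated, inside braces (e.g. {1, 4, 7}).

9: miss, frames {9}
5: miss, frames {9,5}
2: miss, frames {9,5,2}
9: hit
2: hit
4: miss, evict 9, frames {5,2,4}
8: miss, evict 5, frames {2,4,8}
9: miss, evict 2, frames {4,8,9}

{4, 8, 9}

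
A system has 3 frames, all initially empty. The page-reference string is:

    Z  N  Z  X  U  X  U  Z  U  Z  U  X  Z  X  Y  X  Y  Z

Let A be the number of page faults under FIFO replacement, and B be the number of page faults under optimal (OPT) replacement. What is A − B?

Under FIFO: F F . F F . . F . . . . . . F F . . → 7 faults.
Under OPT: F F . F F . . . . . . . . . F . . . → 5 faults.
A − B = 7 − 5 = 2.

2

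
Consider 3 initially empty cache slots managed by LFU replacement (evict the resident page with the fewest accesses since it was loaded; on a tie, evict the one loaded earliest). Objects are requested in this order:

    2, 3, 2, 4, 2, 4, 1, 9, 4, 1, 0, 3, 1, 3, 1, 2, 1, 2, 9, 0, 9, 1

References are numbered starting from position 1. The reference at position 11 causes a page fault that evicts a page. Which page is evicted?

1

pos 1: 2 → miss, frames (2)
pos 2: 3 → miss, frames (2 3)
pos 3: 2 → hit
pos 4: 4 → miss, frames (2 3 4)
pos 5: 2 → hit
pos 6: 4 → hit
pos 7: 1 → miss, evict 3, frames (2 4 1)
pos 8: 9 → miss, evict 1, frames (2 4 9)
pos 9: 4 → hit
pos 10: 1 → miss, evict 9, frames (2 4 1)
pos 11: 0 → miss, evict 1, frames (2 4 0)
At position 11, page 1 is evicted.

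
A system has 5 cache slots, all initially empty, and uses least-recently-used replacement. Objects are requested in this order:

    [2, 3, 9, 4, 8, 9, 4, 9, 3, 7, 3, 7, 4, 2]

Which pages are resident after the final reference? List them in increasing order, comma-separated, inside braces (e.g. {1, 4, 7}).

{2, 3, 4, 7, 9}

2 -> fault, frames {2}
3 -> fault, frames {2,3}
9 -> fault, frames {2,3,9}
4 -> fault, frames {2,3,9,4}
8 -> fault, frames {2,3,9,4,8}
9 -> hit
4 -> hit
9 -> hit
3 -> hit
7 -> fault, evict 2, frames {8,4,9,3,7}
3 -> hit
7 -> hit
4 -> hit
2 -> fault, evict 8, frames {9,3,7,4,2}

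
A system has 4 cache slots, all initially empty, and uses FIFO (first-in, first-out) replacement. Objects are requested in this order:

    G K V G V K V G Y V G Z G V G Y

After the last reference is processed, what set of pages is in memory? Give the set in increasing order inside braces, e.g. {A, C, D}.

{G, V, Y, Z}

G -> miss, frames [G]
K -> miss, frames [G, K]
V -> miss, frames [G, K, V]
G -> hit
V -> hit
K -> hit
V -> hit
G -> hit
Y -> miss, frames [G, K, V, Y]
V -> hit
G -> hit
Z -> miss, evict G, frames [K, V, Y, Z]
G -> miss, evict K, frames [V, Y, Z, G]
V -> hit
G -> hit
Y -> hit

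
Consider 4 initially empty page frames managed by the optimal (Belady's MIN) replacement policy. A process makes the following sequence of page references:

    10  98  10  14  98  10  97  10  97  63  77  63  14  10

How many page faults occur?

10: miss, frames (10)
98: miss, frames (10 98)
10: hit
14: miss, frames (10 98 14)
98: hit
10: hit
97: miss, frames (10 98 14 97)
10: hit
97: hit
63: miss, evict 97, frames (10 98 14 63)
77: miss, evict 98, frames (10 14 63 77)
63: hit
14: hit
10: hit
Page faults: 6.

6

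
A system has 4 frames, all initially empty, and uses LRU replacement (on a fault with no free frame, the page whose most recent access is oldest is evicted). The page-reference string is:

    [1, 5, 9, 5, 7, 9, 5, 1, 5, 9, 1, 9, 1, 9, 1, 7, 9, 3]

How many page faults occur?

1 -> fault, frames [1]
5 -> fault, frames [1, 5]
9 -> fault, frames [1, 5, 9]
5 -> hit
7 -> fault, frames [1, 9, 5, 7]
9 -> hit
5 -> hit
1 -> hit
5 -> hit
9 -> hit
1 -> hit
9 -> hit
1 -> hit
9 -> hit
1 -> hit
7 -> hit
9 -> hit
3 -> fault, evict 5, frames [1, 7, 9, 3]
Page faults: 5.

5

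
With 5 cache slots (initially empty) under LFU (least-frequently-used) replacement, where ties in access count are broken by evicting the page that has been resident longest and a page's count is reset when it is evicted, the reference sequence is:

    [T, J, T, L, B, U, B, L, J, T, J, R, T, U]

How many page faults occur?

7

T -> miss, frames (T)
J -> miss, frames (T J)
T -> hit
L -> miss, frames (T J L)
B -> miss, frames (T J L B)
U -> miss, frames (T J L B U)
B -> hit
L -> hit
J -> hit
T -> hit
J -> hit
R -> miss, evict U, frames (T J L B R)
T -> hit
U -> miss, evict R, frames (T J L B U)
Page faults: 7.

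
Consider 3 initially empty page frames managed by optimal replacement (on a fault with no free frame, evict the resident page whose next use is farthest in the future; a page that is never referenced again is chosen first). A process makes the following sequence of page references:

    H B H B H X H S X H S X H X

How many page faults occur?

4

H -> miss, frames {H}
B -> miss, frames {H,B}
H -> hit
B -> hit
H -> hit
X -> miss, frames {H,B,X}
H -> hit
S -> miss, evict B, frames {H,X,S}
X -> hit
H -> hit
S -> hit
X -> hit
H -> hit
X -> hit
Page faults: 4.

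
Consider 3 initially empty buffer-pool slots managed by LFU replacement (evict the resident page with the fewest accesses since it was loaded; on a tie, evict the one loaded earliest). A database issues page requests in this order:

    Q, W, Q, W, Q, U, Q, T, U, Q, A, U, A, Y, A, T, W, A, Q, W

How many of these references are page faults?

12

Q: fault, frames {Q}
W: fault, frames {Q,W}
Q: hit
W: hit
Q: hit
U: fault, frames {Q,W,U}
Q: hit
T: fault, evict U, frames {Q,W,T}
U: fault, evict T, frames {Q,W,U}
Q: hit
A: fault, evict U, frames {Q,W,A}
U: fault, evict A, frames {Q,W,U}
A: fault, evict U, frames {Q,W,A}
Y: fault, evict A, frames {Q,W,Y}
A: fault, evict Y, frames {Q,W,A}
T: fault, evict A, frames {Q,W,T}
W: hit
A: fault, evict T, frames {Q,W,A}
Q: hit
W: hit
Page faults: 12.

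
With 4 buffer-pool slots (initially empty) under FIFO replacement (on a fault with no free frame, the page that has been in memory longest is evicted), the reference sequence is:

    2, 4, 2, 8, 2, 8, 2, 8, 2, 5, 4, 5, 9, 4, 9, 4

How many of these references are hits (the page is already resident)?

2 → miss, frames [2]
4 → miss, frames [2, 4]
2 → hit
8 → miss, frames [2, 4, 8]
2 → hit
8 → hit
2 → hit
8 → hit
2 → hit
5 → miss, frames [2, 4, 8, 5]
4 → hit
5 → hit
9 → miss, evict 2, frames [4, 8, 5, 9]
4 → hit
9 → hit
4 → hit
Hits: 11.

11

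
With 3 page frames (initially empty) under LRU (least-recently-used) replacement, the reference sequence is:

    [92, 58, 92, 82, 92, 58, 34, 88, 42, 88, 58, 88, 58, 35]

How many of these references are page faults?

92 → miss, frames {92}
58 → miss, frames {92,58}
92 → hit
82 → miss, frames {58,92,82}
92 → hit
58 → hit
34 → miss, evict 82, frames {92,58,34}
88 → miss, evict 92, frames {58,34,88}
42 → miss, evict 58, frames {34,88,42}
88 → hit
58 → miss, evict 34, frames {42,88,58}
88 → hit
58 → hit
35 → miss, evict 42, frames {88,58,35}
Page faults: 8.

8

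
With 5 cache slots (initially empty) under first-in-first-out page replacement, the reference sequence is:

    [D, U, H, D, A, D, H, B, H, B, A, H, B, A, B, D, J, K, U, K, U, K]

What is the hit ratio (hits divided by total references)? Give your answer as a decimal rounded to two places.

0.64

D: fault, frames {D}
U: fault, frames {D,U}
H: fault, frames {D,U,H}
D: hit
A: fault, frames {D,U,H,A}
D: hit
H: hit
B: fault, frames {D,U,H,A,B}
H: hit
B: hit
A: hit
H: hit
B: hit
A: hit
B: hit
D: hit
J: fault, evict D, frames {U,H,A,B,J}
K: fault, evict U, frames {H,A,B,J,K}
U: fault, evict H, frames {A,B,J,K,U}
K: hit
U: hit
K: hit
Hits: 14 of 22 references → 14/22 = 0.6364.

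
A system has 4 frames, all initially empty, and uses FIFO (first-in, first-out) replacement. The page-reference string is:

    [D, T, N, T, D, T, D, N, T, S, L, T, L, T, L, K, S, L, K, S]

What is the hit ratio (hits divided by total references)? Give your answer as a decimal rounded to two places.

0.70

D: miss, frames {D}
T: miss, frames {D,T}
N: miss, frames {D,T,N}
T: hit
D: hit
T: hit
D: hit
N: hit
T: hit
S: miss, frames {D,T,N,S}
L: miss, evict D, frames {T,N,S,L}
T: hit
L: hit
T: hit
L: hit
K: miss, evict T, frames {N,S,L,K}
S: hit
L: hit
K: hit
S: hit
Hits: 14 of 20 references → 14/20 = 0.7000.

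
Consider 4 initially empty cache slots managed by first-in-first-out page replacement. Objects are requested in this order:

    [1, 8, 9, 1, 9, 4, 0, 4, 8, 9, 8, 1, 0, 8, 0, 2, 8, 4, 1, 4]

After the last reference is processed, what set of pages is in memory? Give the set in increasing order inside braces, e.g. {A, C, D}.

{1, 2, 4, 8}

1 -> fault, frames (1)
8 -> fault, frames (1 8)
9 -> fault, frames (1 8 9)
1 -> hit
9 -> hit
4 -> fault, frames (1 8 9 4)
0 -> fault, evict 1, frames (8 9 4 0)
4 -> hit
8 -> hit
9 -> hit
8 -> hit
1 -> fault, evict 8, frames (9 4 0 1)
0 -> hit
8 -> fault, evict 9, frames (4 0 1 8)
0 -> hit
2 -> fault, evict 4, frames (0 1 8 2)
8 -> hit
4 -> fault, evict 0, frames (1 8 2 4)
1 -> hit
4 -> hit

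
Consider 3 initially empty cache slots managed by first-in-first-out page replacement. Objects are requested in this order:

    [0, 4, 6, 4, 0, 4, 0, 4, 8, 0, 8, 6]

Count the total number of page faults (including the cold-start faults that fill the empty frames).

0 -> fault, frames {0}
4 -> fault, frames {0,4}
6 -> fault, frames {0,4,6}
4 -> hit
0 -> hit
4 -> hit
0 -> hit
4 -> hit
8 -> fault, evict 0, frames {4,6,8}
0 -> fault, evict 4, frames {6,8,0}
8 -> hit
6 -> hit
Page faults: 5.

5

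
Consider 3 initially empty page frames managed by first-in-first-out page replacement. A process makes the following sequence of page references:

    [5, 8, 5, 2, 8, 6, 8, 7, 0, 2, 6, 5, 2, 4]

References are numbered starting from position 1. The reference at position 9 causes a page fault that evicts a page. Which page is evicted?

2

pos 1: 5 -> fault, frames (5)
pos 2: 8 -> fault, frames (5 8)
pos 3: 5 -> hit
pos 4: 2 -> fault, frames (5 8 2)
pos 5: 8 -> hit
pos 6: 6 -> fault, evict 5, frames (8 2 6)
pos 7: 8 -> hit
pos 8: 7 -> fault, evict 8, frames (2 6 7)
pos 9: 0 -> fault, evict 2, frames (6 7 0)
At position 9, page 2 is evicted.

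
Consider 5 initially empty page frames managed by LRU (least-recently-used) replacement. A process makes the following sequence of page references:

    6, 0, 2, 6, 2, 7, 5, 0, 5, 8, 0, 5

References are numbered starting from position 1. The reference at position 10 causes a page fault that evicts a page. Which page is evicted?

6

pos 1: 6 → fault, frames {6}
pos 2: 0 → fault, frames {6,0}
pos 3: 2 → fault, frames {6,0,2}
pos 4: 6 → hit
pos 5: 2 → hit
pos 6: 7 → fault, frames {0,6,2,7}
pos 7: 5 → fault, frames {0,6,2,7,5}
pos 8: 0 → hit
pos 9: 5 → hit
pos 10: 8 → fault, evict 6, frames {2,7,0,5,8}
At position 10, page 6 is evicted.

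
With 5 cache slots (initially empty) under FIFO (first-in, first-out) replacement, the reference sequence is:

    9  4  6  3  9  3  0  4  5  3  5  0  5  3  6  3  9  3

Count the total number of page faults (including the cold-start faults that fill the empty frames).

7

9 -> fault, frames {9}
4 -> fault, frames {9,4}
6 -> fault, frames {9,4,6}
3 -> fault, frames {9,4,6,3}
9 -> hit
3 -> hit
0 -> fault, frames {9,4,6,3,0}
4 -> hit
5 -> fault, evict 9, frames {4,6,3,0,5}
3 -> hit
5 -> hit
0 -> hit
5 -> hit
3 -> hit
6 -> hit
3 -> hit
9 -> fault, evict 4, frames {6,3,0,5,9}
3 -> hit
Page faults: 7.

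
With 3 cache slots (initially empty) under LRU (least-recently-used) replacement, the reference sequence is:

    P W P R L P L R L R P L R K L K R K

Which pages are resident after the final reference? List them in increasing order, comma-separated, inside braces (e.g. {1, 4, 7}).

{K, L, R}

P → miss, frames [P]
W → miss, frames [P, W]
P → hit
R → miss, frames [W, P, R]
L → miss, evict W, frames [P, R, L]
P → hit
L → hit
R → hit
L → hit
R → hit
P → hit
L → hit
R → hit
K → miss, evict P, frames [L, R, K]
L → hit
K → hit
R → hit
K → hit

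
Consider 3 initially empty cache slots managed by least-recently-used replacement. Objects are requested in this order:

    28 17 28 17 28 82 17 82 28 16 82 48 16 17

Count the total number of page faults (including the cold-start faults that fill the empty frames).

6

28 → miss, frames [28]
17 → miss, frames [28, 17]
28 → hit
17 → hit
28 → hit
82 → miss, frames [17, 28, 82]
17 → hit
82 → hit
28 → hit
16 → miss, evict 17, frames [82, 28, 16]
82 → hit
48 → miss, evict 28, frames [16, 82, 48]
16 → hit
17 → miss, evict 82, frames [48, 16, 17]
Page faults: 6.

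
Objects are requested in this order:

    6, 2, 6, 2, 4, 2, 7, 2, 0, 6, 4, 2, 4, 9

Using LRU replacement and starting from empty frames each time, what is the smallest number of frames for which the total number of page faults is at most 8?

4

f=1: 14 faults
f=2: 9 faults
f=3: 9 faults
f=4: 8 faults
f=5: 6 faults
f=6: 6 faults
Smallest f with faults ≤ 8 is 4.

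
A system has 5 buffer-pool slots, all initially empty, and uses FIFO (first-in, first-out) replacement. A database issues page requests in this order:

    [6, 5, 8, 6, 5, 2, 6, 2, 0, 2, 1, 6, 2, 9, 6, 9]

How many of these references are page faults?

8

6: miss, frames {6}
5: miss, frames {6,5}
8: miss, frames {6,5,8}
6: hit
5: hit
2: miss, frames {6,5,8,2}
6: hit
2: hit
0: miss, frames {6,5,8,2,0}
2: hit
1: miss, evict 6, frames {5,8,2,0,1}
6: miss, evict 5, frames {8,2,0,1,6}
2: hit
9: miss, evict 8, frames {2,0,1,6,9}
6: hit
9: hit
Page faults: 8.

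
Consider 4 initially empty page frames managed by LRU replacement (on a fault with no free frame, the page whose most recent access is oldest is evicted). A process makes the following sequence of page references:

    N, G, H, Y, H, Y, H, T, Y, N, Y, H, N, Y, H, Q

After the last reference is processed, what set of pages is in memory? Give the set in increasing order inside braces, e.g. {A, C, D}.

N → miss, frames [N]
G → miss, frames [N, G]
H → miss, frames [N, G, H]
Y → miss, frames [N, G, H, Y]
H → hit
Y → hit
H → hit
T → miss, evict N, frames [G, Y, H, T]
Y → hit
N → miss, evict G, frames [H, T, Y, N]
Y → hit
H → hit
N → hit
Y → hit
H → hit
Q → miss, evict T, frames [N, Y, H, Q]

{H, N, Q, Y}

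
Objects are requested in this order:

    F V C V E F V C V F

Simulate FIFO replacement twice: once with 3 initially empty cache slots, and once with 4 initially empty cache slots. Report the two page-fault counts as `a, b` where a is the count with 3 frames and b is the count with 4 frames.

3 frames: F F F . F F F F . . → 7 faults.
4 frames: F F F . F . . . . . → 4 faults.
4 < 7: adding a frame reduced faults, as is typical.

7, 4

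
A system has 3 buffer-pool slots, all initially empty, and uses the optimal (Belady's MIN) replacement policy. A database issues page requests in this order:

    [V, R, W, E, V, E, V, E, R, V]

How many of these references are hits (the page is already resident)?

6

V -> miss, frames (V)
R -> miss, frames (V R)
W -> miss, frames (V R W)
E -> miss, evict W, frames (V R E)
V -> hit
E -> hit
V -> hit
E -> hit
R -> hit
V -> hit
Hits: 6.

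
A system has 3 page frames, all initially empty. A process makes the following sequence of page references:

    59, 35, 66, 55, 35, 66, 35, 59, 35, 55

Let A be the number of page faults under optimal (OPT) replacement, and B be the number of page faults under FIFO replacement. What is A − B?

Under OPT: F F F F . . . F . . → 5 faults.
Under FIFO: F F F F . . . F F . → 6 faults.
A − B = 5 − 6 = -1.

-1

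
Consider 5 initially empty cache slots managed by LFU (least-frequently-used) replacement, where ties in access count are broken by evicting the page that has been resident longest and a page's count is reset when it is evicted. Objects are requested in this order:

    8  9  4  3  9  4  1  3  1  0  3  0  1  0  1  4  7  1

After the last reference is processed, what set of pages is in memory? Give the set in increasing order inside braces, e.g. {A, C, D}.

8 → miss, frames [8]
9 → miss, frames [8, 9]
4 → miss, frames [8, 9, 4]
3 → miss, frames [8, 9, 4, 3]
9 → hit
4 → hit
1 → miss, frames [8, 9, 4, 3, 1]
3 → hit
1 → hit
0 → miss, evict 8, frames [9, 4, 3, 1, 0]
3 → hit
0 → hit
1 → hit
0 → hit
1 → hit
4 → hit
7 → miss, evict 9, frames [4, 3, 1, 0, 7]
1 → hit

{0, 1, 3, 4, 7}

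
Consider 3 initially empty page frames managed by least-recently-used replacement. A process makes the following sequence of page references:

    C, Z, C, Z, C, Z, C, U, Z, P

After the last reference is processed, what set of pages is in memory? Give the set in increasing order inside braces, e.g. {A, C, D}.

C -> fault, frames {C}
Z -> fault, frames {C,Z}
C -> hit
Z -> hit
C -> hit
Z -> hit
C -> hit
U -> fault, frames {Z,C,U}
Z -> hit
P -> fault, evict C, frames {U,Z,P}

{P, U, Z}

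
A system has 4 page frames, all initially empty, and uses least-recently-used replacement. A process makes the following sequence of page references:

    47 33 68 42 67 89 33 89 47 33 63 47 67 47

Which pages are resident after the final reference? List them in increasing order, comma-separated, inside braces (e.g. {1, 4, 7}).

{33, 47, 63, 67}

47: miss, frames [47]
33: miss, frames [47, 33]
68: miss, frames [47, 33, 68]
42: miss, frames [47, 33, 68, 42]
67: miss, evict 47, frames [33, 68, 42, 67]
89: miss, evict 33, frames [68, 42, 67, 89]
33: miss, evict 68, frames [42, 67, 89, 33]
89: hit
47: miss, evict 42, frames [67, 33, 89, 47]
33: hit
63: miss, evict 67, frames [89, 47, 33, 63]
47: hit
67: miss, evict 89, frames [33, 63, 47, 67]
47: hit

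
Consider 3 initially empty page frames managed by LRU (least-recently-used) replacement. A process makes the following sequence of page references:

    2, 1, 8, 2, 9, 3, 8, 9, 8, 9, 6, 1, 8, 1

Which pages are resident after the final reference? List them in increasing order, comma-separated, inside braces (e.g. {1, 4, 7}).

2 -> fault, frames (2)
1 -> fault, frames (2 1)
8 -> fault, frames (2 1 8)
2 -> hit
9 -> fault, evict 1, frames (8 2 9)
3 -> fault, evict 8, frames (2 9 3)
8 -> fault, evict 2, frames (9 3 8)
9 -> hit
8 -> hit
9 -> hit
6 -> fault, evict 3, frames (8 9 6)
1 -> fault, evict 8, frames (9 6 1)
8 -> fault, evict 9, frames (6 1 8)
1 -> hit

{1, 6, 8}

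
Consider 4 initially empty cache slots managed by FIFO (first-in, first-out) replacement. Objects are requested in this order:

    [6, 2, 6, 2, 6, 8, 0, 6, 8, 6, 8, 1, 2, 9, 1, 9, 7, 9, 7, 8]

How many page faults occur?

6 → fault, frames (6)
2 → fault, frames (6 2)
6 → hit
2 → hit
6 → hit
8 → fault, frames (6 2 8)
0 → fault, frames (6 2 8 0)
6 → hit
8 → hit
6 → hit
8 → hit
1 → fault, evict 6, frames (2 8 0 1)
2 → hit
9 → fault, evict 2, frames (8 0 1 9)
1 → hit
9 → hit
7 → fault, evict 8, frames (0 1 9 7)
9 → hit
7 → hit
8 → fault, evict 0, frames (1 9 7 8)
Page faults: 8.

8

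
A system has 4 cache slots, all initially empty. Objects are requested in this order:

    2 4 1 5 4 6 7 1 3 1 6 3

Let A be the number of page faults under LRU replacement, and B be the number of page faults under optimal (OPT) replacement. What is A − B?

1

Under LRU: F F F F . F F F F . . . → 8 faults.
Under OPT: F F F F . F F . F . . . → 7 faults.
A − B = 8 − 7 = 1.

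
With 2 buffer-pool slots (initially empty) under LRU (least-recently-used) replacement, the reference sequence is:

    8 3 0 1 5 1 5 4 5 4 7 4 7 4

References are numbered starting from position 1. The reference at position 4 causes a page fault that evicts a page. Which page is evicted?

pos 1: 8: fault, frames (8)
pos 2: 3: fault, frames (8 3)
pos 3: 0: fault, evict 8, frames (3 0)
pos 4: 1: fault, evict 3, frames (0 1)
At position 4, page 3 is evicted.

3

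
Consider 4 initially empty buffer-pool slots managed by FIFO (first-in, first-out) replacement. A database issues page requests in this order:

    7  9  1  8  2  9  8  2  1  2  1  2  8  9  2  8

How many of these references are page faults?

7 → miss, frames (7)
9 → miss, frames (7 9)
1 → miss, frames (7 9 1)
8 → miss, frames (7 9 1 8)
2 → miss, evict 7, frames (9 1 8 2)
9 → hit
8 → hit
2 → hit
1 → hit
2 → hit
1 → hit
2 → hit
8 → hit
9 → hit
2 → hit
8 → hit
Page faults: 5.

5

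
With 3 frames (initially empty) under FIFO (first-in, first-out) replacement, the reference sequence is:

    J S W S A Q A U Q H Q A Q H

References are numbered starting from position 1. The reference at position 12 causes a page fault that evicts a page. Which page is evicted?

pos 1: J: miss, frames (J)
pos 2: S: miss, frames (J S)
pos 3: W: miss, frames (J S W)
pos 4: S: hit
pos 5: A: miss, evict J, frames (S W A)
pos 6: Q: miss, evict S, frames (W A Q)
pos 7: A: hit
pos 8: U: miss, evict W, frames (A Q U)
pos 9: Q: hit
pos 10: H: miss, evict A, frames (Q U H)
pos 11: Q: hit
pos 12: A: miss, evict Q, frames (U H A)
At position 12, page Q is evicted.

Q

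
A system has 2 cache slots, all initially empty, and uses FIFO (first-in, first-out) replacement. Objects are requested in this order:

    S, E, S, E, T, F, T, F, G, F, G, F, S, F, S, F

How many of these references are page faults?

S → fault, frames (S)
E → fault, frames (S E)
S → hit
E → hit
T → fault, evict S, frames (E T)
F → fault, evict E, frames (T F)
T → hit
F → hit
G → fault, evict T, frames (F G)
F → hit
G → hit
F → hit
S → fault, evict F, frames (G S)
F → fault, evict G, frames (S F)
S → hit
F → hit
Page faults: 7.

7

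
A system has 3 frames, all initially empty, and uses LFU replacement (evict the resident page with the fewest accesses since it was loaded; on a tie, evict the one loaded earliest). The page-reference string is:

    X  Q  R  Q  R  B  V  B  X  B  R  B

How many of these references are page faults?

8

X -> fault, frames {X}
Q -> fault, frames {X,Q}
R -> fault, frames {X,Q,R}
Q -> hit
R -> hit
B -> fault, evict X, frames {Q,R,B}
V -> fault, evict B, frames {Q,R,V}
B -> fault, evict V, frames {Q,R,B}
X -> fault, evict B, frames {Q,R,X}
B -> fault, evict X, frames {Q,R,B}
R -> hit
B -> hit
Page faults: 8.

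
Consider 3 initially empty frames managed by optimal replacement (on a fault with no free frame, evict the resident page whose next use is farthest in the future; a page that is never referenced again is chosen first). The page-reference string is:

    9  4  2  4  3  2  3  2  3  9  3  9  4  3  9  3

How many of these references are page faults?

5

9 → fault, frames (9)
4 → fault, frames (9 4)
2 → fault, frames (9 4 2)
4 → hit
3 → fault, evict 4, frames (9 2 3)
2 → hit
3 → hit
2 → hit
3 → hit
9 → hit
3 → hit
9 → hit
4 → fault, evict 2, frames (9 3 4)
3 → hit
9 → hit
3 → hit
Page faults: 5.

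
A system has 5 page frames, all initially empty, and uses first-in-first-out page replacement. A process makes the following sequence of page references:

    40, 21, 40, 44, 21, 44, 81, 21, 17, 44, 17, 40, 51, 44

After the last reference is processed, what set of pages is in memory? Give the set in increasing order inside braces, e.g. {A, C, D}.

{17, 21, 44, 51, 81}

40: miss, frames (40)
21: miss, frames (40 21)
40: hit
44: miss, frames (40 21 44)
21: hit
44: hit
81: miss, frames (40 21 44 81)
21: hit
17: miss, frames (40 21 44 81 17)
44: hit
17: hit
40: hit
51: miss, evict 40, frames (21 44 81 17 51)
44: hit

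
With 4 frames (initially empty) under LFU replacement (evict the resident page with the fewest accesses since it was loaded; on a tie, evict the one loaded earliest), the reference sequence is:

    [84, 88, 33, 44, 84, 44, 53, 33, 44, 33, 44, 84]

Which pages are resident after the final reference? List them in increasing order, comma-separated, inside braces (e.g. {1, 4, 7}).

{33, 44, 53, 84}

84 → miss, frames [84]
88 → miss, frames [84, 88]
33 → miss, frames [84, 88, 33]
44 → miss, frames [84, 88, 33, 44]
84 → hit
44 → hit
53 → miss, evict 88, frames [84, 33, 44, 53]
33 → hit
44 → hit
33 → hit
44 → hit
84 → hit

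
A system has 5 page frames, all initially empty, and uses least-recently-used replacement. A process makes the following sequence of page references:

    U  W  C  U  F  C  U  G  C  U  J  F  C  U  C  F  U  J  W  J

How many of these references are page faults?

7

U → miss, frames (U)
W → miss, frames (U W)
C → miss, frames (U W C)
U → hit
F → miss, frames (W C U F)
C → hit
U → hit
G → miss, frames (W F C U G)
C → hit
U → hit
J → miss, evict W, frames (F G C U J)
F → hit
C → hit
U → hit
C → hit
F → hit
U → hit
J → hit
W → miss, evict G, frames (C F U J W)
J → hit
Page faults: 7.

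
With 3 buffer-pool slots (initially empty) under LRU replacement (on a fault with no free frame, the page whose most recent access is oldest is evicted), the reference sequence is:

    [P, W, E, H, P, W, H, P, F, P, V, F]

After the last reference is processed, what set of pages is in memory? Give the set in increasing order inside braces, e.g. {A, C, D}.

P → fault, frames [P]
W → fault, frames [P, W]
E → fault, frames [P, W, E]
H → fault, evict P, frames [W, E, H]
P → fault, evict W, frames [E, H, P]
W → fault, evict E, frames [H, P, W]
H → hit
P → hit
F → fault, evict W, frames [H, P, F]
P → hit
V → fault, evict H, frames [F, P, V]
F → hit

{F, P, V}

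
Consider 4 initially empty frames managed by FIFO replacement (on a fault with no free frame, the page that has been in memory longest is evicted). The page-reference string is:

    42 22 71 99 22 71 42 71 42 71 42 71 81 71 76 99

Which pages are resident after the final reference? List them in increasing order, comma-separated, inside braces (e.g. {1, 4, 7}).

42 -> miss, frames [42]
22 -> miss, frames [42, 22]
71 -> miss, frames [42, 22, 71]
99 -> miss, frames [42, 22, 71, 99]
22 -> hit
71 -> hit
42 -> hit
71 -> hit
42 -> hit
71 -> hit
42 -> hit
71 -> hit
81 -> miss, evict 42, frames [22, 71, 99, 81]
71 -> hit
76 -> miss, evict 22, frames [71, 99, 81, 76]
99 -> hit

{71, 76, 81, 99}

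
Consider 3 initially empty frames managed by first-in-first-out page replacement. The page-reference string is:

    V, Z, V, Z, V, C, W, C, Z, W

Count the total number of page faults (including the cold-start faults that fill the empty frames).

V: fault, frames (V)
Z: fault, frames (V Z)
V: hit
Z: hit
V: hit
C: fault, frames (V Z C)
W: fault, evict V, frames (Z C W)
C: hit
Z: hit
W: hit
Page faults: 4.

4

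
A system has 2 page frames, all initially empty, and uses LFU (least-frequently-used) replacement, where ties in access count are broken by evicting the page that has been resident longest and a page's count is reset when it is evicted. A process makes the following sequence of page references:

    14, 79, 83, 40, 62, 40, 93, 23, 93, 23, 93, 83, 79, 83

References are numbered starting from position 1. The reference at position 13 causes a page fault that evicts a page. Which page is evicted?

pos 1: 14 -> miss, frames (14)
pos 2: 79 -> miss, frames (14 79)
pos 3: 83 -> miss, evict 14, frames (79 83)
pos 4: 40 -> miss, evict 79, frames (83 40)
pos 5: 62 -> miss, evict 83, frames (40 62)
pos 6: 40 -> hit
pos 7: 93 -> miss, evict 62, frames (40 93)
pos 8: 23 -> miss, evict 93, frames (40 23)
pos 9: 93 -> miss, evict 23, frames (40 93)
pos 10: 23 -> miss, evict 93, frames (40 23)
pos 11: 93 -> miss, evict 23, frames (40 93)
pos 12: 83 -> miss, evict 93, frames (40 83)
pos 13: 79 -> miss, evict 83, frames (40 79)
At position 13, page 83 is evicted.

83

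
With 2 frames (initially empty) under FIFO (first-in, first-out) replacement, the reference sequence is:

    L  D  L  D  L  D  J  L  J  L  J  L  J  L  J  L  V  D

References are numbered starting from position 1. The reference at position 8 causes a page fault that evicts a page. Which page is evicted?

pos 1: L: miss, frames {L}
pos 2: D: miss, frames {L,D}
pos 3: L: hit
pos 4: D: hit
pos 5: L: hit
pos 6: D: hit
pos 7: J: miss, evict L, frames {D,J}
pos 8: L: miss, evict D, frames {J,L}
At position 8, page D is evicted.

D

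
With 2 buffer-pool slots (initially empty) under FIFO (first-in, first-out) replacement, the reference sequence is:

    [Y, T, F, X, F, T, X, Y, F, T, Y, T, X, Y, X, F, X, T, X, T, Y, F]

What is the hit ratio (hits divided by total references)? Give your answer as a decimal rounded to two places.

0.32

Y: fault, frames (Y)
T: fault, frames (Y T)
F: fault, evict Y, frames (T F)
X: fault, evict T, frames (F X)
F: hit
T: fault, evict F, frames (X T)
X: hit
Y: fault, evict X, frames (T Y)
F: fault, evict T, frames (Y F)
T: fault, evict Y, frames (F T)
Y: fault, evict F, frames (T Y)
T: hit
X: fault, evict T, frames (Y X)
Y: hit
X: hit
F: fault, evict Y, frames (X F)
X: hit
T: fault, evict X, frames (F T)
X: fault, evict F, frames (T X)
T: hit
Y: fault, evict T, frames (X Y)
F: fault, evict X, frames (Y F)
Hits: 7 of 22 references → 7/22 = 0.3182.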